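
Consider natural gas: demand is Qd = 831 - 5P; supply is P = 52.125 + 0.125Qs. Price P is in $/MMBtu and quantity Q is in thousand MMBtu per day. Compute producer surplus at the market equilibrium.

In direct form, Qs = -417 + 8P.
At equilibrium Qd = Qs, so 831 - 5P = -417 + 8P; collecting terms, 1248 = 13P and P* = 96.
Substitute back: Q* = 831 - 5(96) = 351.
Supply choke price (Qs = 0): P = 52.125. Producer surplus = ½ × (96 - 52.125) × 351 = 7700.0625.

Producer surplus = 7700.0625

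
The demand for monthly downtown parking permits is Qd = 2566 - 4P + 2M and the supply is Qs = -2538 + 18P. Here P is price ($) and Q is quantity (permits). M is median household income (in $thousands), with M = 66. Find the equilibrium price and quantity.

P* = 238, Q* = 1746

With M = 66, demand is Qd = 2698 - 4P.
Set Qd = Qs: 2698 - 4P = -2538 + 18P, so 5236 = 22P and P* = 238.
Then Q* = 2698 - 4(238) = 1746.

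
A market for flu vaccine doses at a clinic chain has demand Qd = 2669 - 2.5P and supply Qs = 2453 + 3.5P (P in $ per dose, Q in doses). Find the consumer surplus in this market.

Consumer surplus = 1330248.2

Equating demand and supply, 2669 - 2.5P = 2453 + 3.5P gives 6P = 216, so P* = 36.
From the demand curve, Q* = 2669 - 2.5(36) = 2579.
Demand choke price (Qd = 0): P = 2669/2.5 = 1067.6. Consumer surplus = ½ × (1067.6 - 36) × 2579 = 1330248.2.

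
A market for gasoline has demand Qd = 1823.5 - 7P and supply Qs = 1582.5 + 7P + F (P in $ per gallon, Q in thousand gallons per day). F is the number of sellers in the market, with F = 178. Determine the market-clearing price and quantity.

With F = 178, supply is Qs = 1760.5 + 7P.
Set Qd = Qs: 1823.5 - 7P = 1760.5 + 7P, so 63 = 14P and P* = 4.5.
Substitute back: Q* = 1823.5 - 7(4.5) = 1792.

P* = 4.5, Q* = 1792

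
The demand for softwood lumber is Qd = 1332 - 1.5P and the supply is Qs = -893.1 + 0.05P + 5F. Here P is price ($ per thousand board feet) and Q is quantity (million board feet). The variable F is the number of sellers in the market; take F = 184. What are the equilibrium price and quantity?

P* = 842, Q* = 69

With F = 184, supply is Qs = 26.9 + 0.05P.
Equating demand and supply, 1332 - 1.5P = 26.9 + 0.05P gives 1.55P = 1305.1, so P* = 842.
Plugging P* into demand: Q* = 1332 - 1.5(842) = 69.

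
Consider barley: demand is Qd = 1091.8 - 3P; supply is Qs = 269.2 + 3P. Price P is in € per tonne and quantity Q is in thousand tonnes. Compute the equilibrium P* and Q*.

The market clears where 1091.8 - 3P = 269.2 + 3P. Rearranging, 6P = 822.6, hence P* = 137.1.
From the demand curve, Q* = 1091.8 - 3(137.1) = 680.5.

P* = 137.1, Q* = 680.5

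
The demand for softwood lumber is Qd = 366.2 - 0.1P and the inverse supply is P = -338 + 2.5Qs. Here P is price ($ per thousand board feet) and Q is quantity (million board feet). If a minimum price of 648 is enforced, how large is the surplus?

Solving each curve for Q: Qs = 135.2 + 0.4P.
With P fixed at 648, quantity demanded is 301.4 and quantity supplied is 394.4.
Surplus = Qs - Qd = 394.4 - 301.4 = 93.

Surplus = 93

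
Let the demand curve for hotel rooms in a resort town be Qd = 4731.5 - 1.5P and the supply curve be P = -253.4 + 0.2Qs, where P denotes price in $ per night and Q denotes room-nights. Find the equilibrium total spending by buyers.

Inverting to quantity form: Qs = 1267 + 5P.
Set Qd = Qs: 4731.5 - 1.5P = 1267 + 5P, so 3464.5 = 6.5P and P* = 533.
From the demand curve, Q* = 4731.5 - 1.5(533) = 3932.
Total spending by buyers = P* × Q* = 533 × 3932 = 2095756.

Total spending by buyers = 2095756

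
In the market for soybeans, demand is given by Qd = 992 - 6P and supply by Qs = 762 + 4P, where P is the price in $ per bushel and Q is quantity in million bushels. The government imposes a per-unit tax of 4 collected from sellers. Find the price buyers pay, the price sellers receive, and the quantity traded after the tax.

P_b = 24.6, P_s = 20.6, Q = 844.4

The tax drives a wedge P_b - P_s = 4. Substituting P_s = P_b - 4 into supply: Qs = 746 + 4P_b.
Market clearing requires 992 - 6P_b = 746 + 4P_b; hence 246 = 10P_b and P_b = 24.6.
Then P_s = 24.6 - 4 = 20.6 and Q = 992 - 6(24.6) = 844.4.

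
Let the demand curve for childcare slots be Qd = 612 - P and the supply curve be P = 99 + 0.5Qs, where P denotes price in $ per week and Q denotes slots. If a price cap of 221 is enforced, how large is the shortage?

Inverting to quantity form: Qs = -198 + 2P.
Evaluating both curves at the ceiling price 221 gives Qd = 391, Qs = 244.
Shortage = Qd - Qs = 391 - 244 = 147.

Shortage = 147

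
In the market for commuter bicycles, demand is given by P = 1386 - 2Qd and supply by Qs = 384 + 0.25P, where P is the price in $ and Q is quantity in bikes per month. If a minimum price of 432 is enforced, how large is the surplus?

In direct form, Qd = 693 - 0.5P.
At P = 432: Qd = 477 and Qs = 492.
Surplus = Qs - Qd = 492 - 477 = 15.

Surplus = 15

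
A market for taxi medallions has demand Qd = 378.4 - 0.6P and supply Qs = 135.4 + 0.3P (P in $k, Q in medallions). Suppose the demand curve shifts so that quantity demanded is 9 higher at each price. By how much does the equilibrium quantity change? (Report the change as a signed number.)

Equating demand and supply, 378.4 - 0.6P = 135.4 + 0.3P gives 0.9P = 243, so P* = 270.
Then Q* = 378.4 - 0.6(270) = 216.4.
After the shift, demand is Qd = 387.4 - 0.6P.
Re-solving, 0.9P = 252 gives P = 280 and Q = 219.4.
ΔQ = 219.4 - 216.4 = 3.

ΔQ = 3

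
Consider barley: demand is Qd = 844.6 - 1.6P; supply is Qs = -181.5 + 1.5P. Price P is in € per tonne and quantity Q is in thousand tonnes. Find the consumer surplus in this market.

Consumer surplus = 31007.8125

Set Qd = Qs: 844.6 - 1.6P = -181.5 + 1.5P, so 1026.1 = 3.1P and P* = 331.
Then Q* = 844.6 - 1.6(331) = 315.
Demand choke price (Qd = 0): P = 844.6/1.6 = 527.875. Consumer surplus = ½ × (527.875 - 331) × 315 = 31007.8125.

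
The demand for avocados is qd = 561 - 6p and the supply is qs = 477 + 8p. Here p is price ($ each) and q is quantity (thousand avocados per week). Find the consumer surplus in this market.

The market clears where 561 - 6p = 477 + 8p. Rearranging, 14p = 84, hence p* = 6.
Then q* = 561 - 6(6) = 525.
Demand choke price (qd = 0): p = 561/6 = 93.5. Consumer surplus = ½ × (93.5 - 6) × 525 = 22968.75.

Consumer surplus = 22968.75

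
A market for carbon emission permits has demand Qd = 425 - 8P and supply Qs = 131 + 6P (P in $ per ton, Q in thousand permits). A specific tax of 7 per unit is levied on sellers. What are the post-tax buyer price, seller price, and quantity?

P_b = 24, P_s = 17, Q = 233

With a tax of 7 on sellers, they supply based on the net price P_s = P_b - 7, so Qs = 89 + 6P_b.
Equate demand and the shifted supply: 425 - 8P_b = 89 + 6P_b, giving 14P_b = 336, so P_b = 24.
Then P_s = 24 - 7 = 17 and Q = 425 - 8(24) = 233.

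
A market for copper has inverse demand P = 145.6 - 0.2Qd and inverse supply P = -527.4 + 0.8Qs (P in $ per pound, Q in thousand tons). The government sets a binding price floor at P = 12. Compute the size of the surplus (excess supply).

Rewriting in direct form: Qd = 728 - 5P and Qs = 659.25 + 1.25P.
Evaluating both curves at the floor price 12 gives Qd = 668, Qs = 674.25.
Surplus = Qs - Qd = 674.25 - 668 = 6.25.

Surplus = 6.25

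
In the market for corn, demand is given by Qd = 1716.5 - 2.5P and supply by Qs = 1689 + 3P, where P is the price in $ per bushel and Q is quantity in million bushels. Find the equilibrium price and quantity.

The market clears where 1716.5 - 2.5P = 1689 + 3P. Rearranging, 5.5P = 27.5, hence P* = 5.
Then Q* = 1716.5 - 2.5(5) = 1704.

P* = 5, Q* = 1704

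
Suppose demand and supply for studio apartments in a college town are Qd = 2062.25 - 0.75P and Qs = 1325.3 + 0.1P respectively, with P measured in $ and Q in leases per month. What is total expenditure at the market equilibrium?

Total expenditure = 1224204

Set Qd = Qs: 2062.25 - 0.75P = 1325.3 + 0.1P, so 736.95 = 0.85P and P* = 867.
From the demand curve, Q* = 2062.25 - 0.75(867) = 1412.
Total expenditure = P* × Q* = 867 × 1412 = 1224204.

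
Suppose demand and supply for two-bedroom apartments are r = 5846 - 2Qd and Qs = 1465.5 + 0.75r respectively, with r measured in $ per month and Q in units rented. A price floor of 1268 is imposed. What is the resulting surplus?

Solving each curve for Q: Qd = 2923 - 0.5r.
At r = 1268: Qd = 2289 and Qs = 2416.5.
Surplus = Qs - Qd = 2416.5 - 2289 = 127.5.

Surplus = 127.5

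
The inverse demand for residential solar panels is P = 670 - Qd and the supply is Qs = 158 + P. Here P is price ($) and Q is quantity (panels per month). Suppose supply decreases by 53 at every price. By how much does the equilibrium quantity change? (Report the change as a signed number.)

ΔQ = -26.5

In direct form, Qd = 670 - P.
Equating demand and supply, 670 - P = 158 + P gives 2P = 512, so P* = 256.
Then Q* = 670 - 256 = 414.
After the shift, supply is Qs = 105 + P.
The new intersection has 565 = 2P, i.e. P = 282.5, Q = 387.5.
ΔQ = 387.5 - 414 = -26.5.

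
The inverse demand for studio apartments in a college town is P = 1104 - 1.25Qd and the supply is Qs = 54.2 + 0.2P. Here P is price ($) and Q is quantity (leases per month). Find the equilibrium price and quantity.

P* = 829, Q* = 220

Rewriting in direct form: Qd = 883.2 - 0.8P.
At equilibrium Qd = Qs, so 883.2 - 0.8P = 54.2 + 0.2P; collecting terms, 829 = P and P* = 829.
Plugging P* into demand: Q* = 883.2 - 0.8(829) = 220.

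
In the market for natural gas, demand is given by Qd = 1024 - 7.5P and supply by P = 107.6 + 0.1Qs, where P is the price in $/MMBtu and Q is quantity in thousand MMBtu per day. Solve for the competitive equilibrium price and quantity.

P* = 120, Q* = 124

Rewriting in direct form: Qs = -1076 + 10P.
Equating demand and supply, 1024 - 7.5P = -1076 + 10P gives 17.5P = 2100, so P* = 120.
Then Q* = 1024 - 7.5(120) = 124.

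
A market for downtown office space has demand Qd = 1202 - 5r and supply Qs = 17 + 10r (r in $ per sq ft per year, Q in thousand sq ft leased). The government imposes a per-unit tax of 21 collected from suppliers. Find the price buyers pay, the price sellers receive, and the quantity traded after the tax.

r_b = 93, r_s = 72, Q = 737

Suppliers keep r_s = r_b - 21 per unit, so supply in terms of the buyer price is Qs = -193 + 10r_b.
Set Qd = Qs: 1202 - 5r_b = -193 + 10r_b, so 1395 = 15r_b and r_b = 93.
So r_s = 72 and the quantity traded is Q = 1202 - 5(93) = 737.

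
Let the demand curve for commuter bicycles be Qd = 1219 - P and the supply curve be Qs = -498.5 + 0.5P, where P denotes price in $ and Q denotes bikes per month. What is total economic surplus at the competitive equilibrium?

Equating demand and supply, 1219 - P = -498.5 + 0.5P gives 1.5P = 1717.5, so P* = 1145.
Substitute back: Q* = 1219 - 1145 = 74.
Demand choke price = 1219; supply choke price = 997. CS = ½(1219 - 1145)(74) = 2738; PS = ½(1145 - 997)(74) = 5476. Total surplus = 8214.

Total surplus = 8214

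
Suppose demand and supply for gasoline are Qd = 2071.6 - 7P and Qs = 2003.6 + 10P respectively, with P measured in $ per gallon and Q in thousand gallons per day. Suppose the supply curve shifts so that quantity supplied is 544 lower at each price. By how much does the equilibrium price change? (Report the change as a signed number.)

ΔP = 32

The market clears where 2071.6 - 7P = 2003.6 + 10P. Rearranging, 17P = 68, hence P* = 4.
Substitute back: Q* = 2071.6 - 7(4) = 2043.6.
After the shift, supply is Qs = 1459.6 + 10P.
Re-solving, 17P = 612 gives P = 36 and Q = 1819.6.
ΔP = 36 - 4 = 32.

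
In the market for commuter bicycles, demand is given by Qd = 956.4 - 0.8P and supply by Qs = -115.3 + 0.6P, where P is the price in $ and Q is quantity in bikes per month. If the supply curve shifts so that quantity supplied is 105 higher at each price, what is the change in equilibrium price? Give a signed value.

ΔP = -75

Set Qd = Qs: 956.4 - 0.8P = -115.3 + 0.6P, so 1071.7 = 1.4P and P* = 765.5.
Then Q* = 956.4 - 0.8(765.5) = 344.
After the shift, supply is Qs = -10.3 + 0.6P.
New equilibrium: 966.7 = 1.4P, so P = 690.5 and Q = 404.
ΔP = 690.5 - 765.5 = -75.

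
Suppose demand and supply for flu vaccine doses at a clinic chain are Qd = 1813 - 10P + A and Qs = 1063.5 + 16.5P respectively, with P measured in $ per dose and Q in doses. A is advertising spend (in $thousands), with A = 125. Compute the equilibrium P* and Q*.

With A = 125, demand is Qd = 1938 - 10P.
Equating demand and supply, 1938 - 10P = 1063.5 + 16.5P gives 26.5P = 874.5, so P* = 33.
Plugging P* into demand: Q* = 1938 - 10(33) = 1608.

P* = 33, Q* = 1608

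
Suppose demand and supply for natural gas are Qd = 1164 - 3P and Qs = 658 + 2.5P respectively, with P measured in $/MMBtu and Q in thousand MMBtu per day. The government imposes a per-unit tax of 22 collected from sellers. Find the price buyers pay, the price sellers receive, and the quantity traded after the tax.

P_b = 102, P_s = 80, Q = 858

The tax drives a wedge P_b - P_s = 22. Substituting P_s = P_b - 22 into supply: Qs = 603 + 2.5P_b.
Equate demand and the shifted supply: 1164 - 3P_b = 603 + 2.5P_b, giving 5.5P_b = 561, so P_b = 102.
Then P_s = 102 - 22 = 80 and Q = 1164 - 3(102) = 858.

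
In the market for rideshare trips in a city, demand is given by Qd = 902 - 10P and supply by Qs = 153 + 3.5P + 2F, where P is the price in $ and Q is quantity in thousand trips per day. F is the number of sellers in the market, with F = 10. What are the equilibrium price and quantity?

P* = 54, Q* = 362

With F = 10, supply is Qs = 173 + 3.5P.
The market clears where 902 - 10P = 173 + 3.5P. Rearranging, 13.5P = 729, hence P* = 54.
From the demand curve, Q* = 902 - 10(54) = 362.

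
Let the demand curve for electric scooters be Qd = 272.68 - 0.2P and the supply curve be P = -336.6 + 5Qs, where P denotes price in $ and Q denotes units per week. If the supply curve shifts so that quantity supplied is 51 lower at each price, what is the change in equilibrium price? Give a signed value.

Rewriting in direct form: Qs = 67.32 + 0.2P.
Set Qd = Qs: 272.68 - 0.2P = 67.32 + 0.2P, so 205.36 = 0.4P and P* = 513.4.
From the demand curve, Q* = 272.68 - 0.2(513.4) = 170.
After the shift, supply is Qs = 16.32 + 0.2P.
Re-solving, 0.4P = 256.36 gives P = 640.9 and Q = 144.5.
ΔP = 640.9 - 513.4 = 127.5.

ΔP = 127.5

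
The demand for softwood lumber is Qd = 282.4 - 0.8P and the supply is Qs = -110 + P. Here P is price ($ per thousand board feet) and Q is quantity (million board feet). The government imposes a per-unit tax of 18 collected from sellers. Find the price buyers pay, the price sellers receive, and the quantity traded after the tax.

P_b = 228, P_s = 210, Q = 100

The tax drives a wedge P_b - P_s = 18. Substituting P_s = P_b - 18 into supply: Qs = -128 + P_b.
Market clearing requires 282.4 - 0.8P_b = -128 + P_b; hence 410.4 = 1.8P_b and P_b = 228.
So P_s = 210 and the quantity traded is Q = 282.4 - 0.8(228) = 100.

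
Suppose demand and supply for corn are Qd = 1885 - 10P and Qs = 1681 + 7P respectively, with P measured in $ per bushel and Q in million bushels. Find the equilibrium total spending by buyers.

Set Qd = Qs: 1885 - 10P = 1681 + 7P, so 204 = 17P and P* = 12.
Then Q* = 1885 - 10(12) = 1765.
Total spending by buyers = P* × Q* = 12 × 1765 = 21180.

Total spending by buyers = 21180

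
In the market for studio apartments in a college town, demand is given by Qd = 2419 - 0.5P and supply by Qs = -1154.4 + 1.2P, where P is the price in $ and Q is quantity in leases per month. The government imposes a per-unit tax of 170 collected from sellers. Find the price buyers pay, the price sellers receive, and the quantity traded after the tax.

The tax drives a wedge P_b - P_s = 170. Substituting P_s = P_b - 170 into supply: Qs = -1358.4 + 1.2P_b.
Set Qd = Qs: 2419 - 0.5P_b = -1358.4 + 1.2P_b, so 3777.4 = 1.7P_b and P_b = 2222.
Then P_s = 2222 - 170 = 2052 and Q = 2419 - 0.5(2222) = 1308.

P_b = 2222, P_s = 2052, Q = 1308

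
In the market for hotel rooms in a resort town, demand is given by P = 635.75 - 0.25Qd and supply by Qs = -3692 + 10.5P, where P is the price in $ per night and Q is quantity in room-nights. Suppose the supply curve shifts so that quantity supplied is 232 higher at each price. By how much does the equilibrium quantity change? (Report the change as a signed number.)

Solving each curve for Q: Qd = 2543 - 4P.
The market clears where 2543 - 4P = -3692 + 10.5P. Rearranging, 14.5P = 6235, hence P* = 430.
Then Q* = 2543 - 4(430) = 823.
After the shift, supply is Qs = -3460 + 10.5P.
Re-solving, 14.5P = 6003 gives P = 414 and Q = 887.
ΔQ = 887 - 823 = 64.

ΔQ = 64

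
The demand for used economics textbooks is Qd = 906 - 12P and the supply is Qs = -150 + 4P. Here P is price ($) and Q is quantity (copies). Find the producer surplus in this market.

Producer surplus = 1624.5

The market clears where 906 - 12P = -150 + 4P. Rearranging, 16P = 1056, hence P* = 66.
Plugging P* into demand: Q* = 906 - 12(66) = 114.
Supply choke price (Qs = 0): P = 37.5. Producer surplus = ½ × (66 - 37.5) × 114 = 1624.5.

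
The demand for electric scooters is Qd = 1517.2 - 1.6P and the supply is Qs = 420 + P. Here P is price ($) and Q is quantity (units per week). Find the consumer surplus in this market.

Set Qd = Qs: 1517.2 - 1.6P = 420 + P, so 1097.2 = 2.6P and P* = 422.
From the demand curve, Q* = 1517.2 - 1.6(422) = 842.
Demand choke price (Qd = 0): P = 1517.2/1.6 = 948.25. Consumer surplus = ½ × (948.25 - 422) × 842 = 221551.25.

Consumer surplus = 221551.25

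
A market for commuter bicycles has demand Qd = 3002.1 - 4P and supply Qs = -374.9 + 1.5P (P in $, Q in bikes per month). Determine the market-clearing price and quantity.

The market clears where 3002.1 - 4P = -374.9 + 1.5P. Rearranging, 5.5P = 3377, hence P* = 614.
Substitute back: Q* = 3002.1 - 4(614) = 546.1.

P* = 614, Q* = 546.1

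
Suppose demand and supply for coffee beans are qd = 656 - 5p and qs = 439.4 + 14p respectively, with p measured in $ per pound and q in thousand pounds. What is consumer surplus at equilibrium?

At equilibrium qd = qs, so 656 - 5p = 439.4 + 14p; collecting terms, 216.6 = 19p and p* = 11.4.
From the demand curve, q* = 656 - 5(11.4) = 599.
Demand choke price (qd = 0): p = 656/5 = 131.2. Consumer surplus = ½ × (131.2 - 11.4) × 599 = 35880.1.

Consumer surplus = 35880.1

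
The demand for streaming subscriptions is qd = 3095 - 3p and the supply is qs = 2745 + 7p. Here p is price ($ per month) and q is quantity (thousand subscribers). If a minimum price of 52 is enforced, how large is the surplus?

Surplus = 170

With p fixed at 52, quantity demanded is 2939 and quantity supplied is 3109.
Surplus = qs - qd = 3109 - 2939 = 170.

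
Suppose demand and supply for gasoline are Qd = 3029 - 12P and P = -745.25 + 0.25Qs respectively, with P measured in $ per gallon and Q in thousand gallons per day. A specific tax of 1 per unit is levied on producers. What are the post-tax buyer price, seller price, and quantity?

Solving each curve for Q: Qs = 2981 + 4P.
With a tax of 1 on producers, they supply based on the net price P_s = P_b - 1, so Qs = 2977 + 4P_b.
Equate demand and the shifted supply: 3029 - 12P_b = 2977 + 4P_b, giving 16P_b = 52, so P_b = 3.25.
So P_s = 2.25 and the quantity traded is Q = 3029 - 12(3.25) = 2990.

P_b = 3.25, P_s = 2.25, Q = 2990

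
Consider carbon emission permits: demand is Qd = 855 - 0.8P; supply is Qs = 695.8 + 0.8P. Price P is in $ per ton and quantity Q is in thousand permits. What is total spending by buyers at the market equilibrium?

Equating demand and supply, 855 - 0.8P = 695.8 + 0.8P gives 1.6P = 159.2, so P* = 99.5.
From the demand curve, Q* = 855 - 0.8(99.5) = 775.4.
Total spending by buyers = P* × Q* = 99.5 × 775.4 = 77152.3.

Total spending by buyers = 77152.3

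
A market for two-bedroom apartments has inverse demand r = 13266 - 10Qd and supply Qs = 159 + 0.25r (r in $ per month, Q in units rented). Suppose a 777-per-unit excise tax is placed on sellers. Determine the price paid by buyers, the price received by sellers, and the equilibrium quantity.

Solving each curve for Q: Qd = 1326.6 - 0.1r.
Sellers keep r_s = r_b - 777 per unit, so supply in terms of the buyer price is Qs = -35.25 + 0.25r_b.
Equate demand and the shifted supply: 1326.6 - 0.1r_b = -35.25 + 0.25r_b, giving 0.35r_b = 1361.85, so r_b = 3891.
Then r_s = 3891 - 777 = 3114 and Q = 1326.6 - 0.1(3891) = 937.5.

r_b = 3891, r_s = 3114, Q = 937.5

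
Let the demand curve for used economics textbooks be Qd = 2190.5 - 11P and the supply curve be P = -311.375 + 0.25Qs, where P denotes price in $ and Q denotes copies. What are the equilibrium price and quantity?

Inverting to quantity form: Qs = 1245.5 + 4P.
At equilibrium Qd = Qs, so 2190.5 - 11P = 1245.5 + 4P; collecting terms, 945 = 15P and P* = 63.
Plugging P* into demand: Q* = 2190.5 - 11(63) = 1497.5.

P* = 63, Q* = 1497.5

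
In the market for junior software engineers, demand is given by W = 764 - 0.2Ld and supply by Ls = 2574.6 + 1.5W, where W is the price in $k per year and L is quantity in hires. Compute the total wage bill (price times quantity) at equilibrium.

In direct form, Ld = 3820 - 5W.
Equating demand and supply, 3820 - 5W = 2574.6 + 1.5W gives 6.5W = 1245.4, so W* = 191.6.
Substitute back: L* = 3820 - 5(191.6) = 2862.
The total wage bill = W* × L* = 191.6 × 2862 = 548359.2.

The total wage bill = 548359.2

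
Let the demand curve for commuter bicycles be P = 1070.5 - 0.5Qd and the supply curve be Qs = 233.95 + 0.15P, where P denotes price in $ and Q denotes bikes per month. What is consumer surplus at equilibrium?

Consumer surplus = 33672.25

Rewriting in direct form: Qd = 2141 - 2P.
Equating demand and supply, 2141 - 2P = 233.95 + 0.15P gives 2.15P = 1907.05, so P* = 887.
Substitute back: Q* = 2141 - 2(887) = 367.
Demand choke price (Qd = 0): P = 2141/2 = 1070.5. Consumer surplus = ½ × (1070.5 - 887) × 367 = 33672.25.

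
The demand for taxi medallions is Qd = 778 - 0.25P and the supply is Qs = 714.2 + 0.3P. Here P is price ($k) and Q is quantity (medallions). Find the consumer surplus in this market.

Consumer surplus = 1122002

The market clears where 778 - 0.25P = 714.2 + 0.3P. Rearranging, 0.55P = 63.8, hence P* = 116.
From the demand curve, Q* = 778 - 0.25(116) = 749.
Demand choke price (Qd = 0): P = 778/0.25 = 3112. Consumer surplus = ½ × (3112 - 116) × 749 = 1122002.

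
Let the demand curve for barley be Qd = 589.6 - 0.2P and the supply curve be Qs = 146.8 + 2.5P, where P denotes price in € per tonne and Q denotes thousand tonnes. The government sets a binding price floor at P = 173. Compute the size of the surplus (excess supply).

At P = 173: Qd = 555 and Qs = 579.3.
Surplus = Qs - Qd = 579.3 - 555 = 24.3.

Surplus = 24.3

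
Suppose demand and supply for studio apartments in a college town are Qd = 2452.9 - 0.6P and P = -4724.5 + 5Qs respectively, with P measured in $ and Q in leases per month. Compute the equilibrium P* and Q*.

P* = 1885, Q* = 1321.9

Solving each curve for Q: Qs = 944.9 + 0.2P.
At equilibrium Qd = Qs, so 2452.9 - 0.6P = 944.9 + 0.2P; collecting terms, 1508 = 0.8P and P* = 1885.
Plugging P* into demand: Q* = 2452.9 - 0.6(1885) = 1321.9.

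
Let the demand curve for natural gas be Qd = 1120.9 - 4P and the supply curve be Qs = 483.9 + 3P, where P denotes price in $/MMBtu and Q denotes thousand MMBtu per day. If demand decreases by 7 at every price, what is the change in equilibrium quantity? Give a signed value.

ΔQ = -3

Set Qd = Qs: 1120.9 - 4P = 483.9 + 3P, so 637 = 7P and P* = 91.
Then Q* = 1120.9 - 4(91) = 756.9.
After the shift, demand is Qd = 1113.9 - 4P.
Re-solving, 7P = 630 gives P = 90 and Q = 753.9.
ΔQ = 753.9 - 756.9 = -3.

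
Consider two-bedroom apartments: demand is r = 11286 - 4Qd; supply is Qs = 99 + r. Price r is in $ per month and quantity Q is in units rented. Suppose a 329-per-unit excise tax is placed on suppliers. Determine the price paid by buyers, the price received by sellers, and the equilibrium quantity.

r_b = 2441.2, r_s = 2112.2, Q = 2211.2

Inverting to quantity form: Qd = 2821.5 - 0.25r.
With a tax of 329 on suppliers, they supply based on the net price r_s = r_b - 329, so Qs = -230 + r_b.
Market clearing requires 2821.5 - 0.25r_b = -230 + r_b; hence 3051.5 = 1.25r_b and r_b = 2441.2.
So r_s = 2112.2 and the quantity traded is Q = 2821.5 - 0.25(2441.2) = 2211.2.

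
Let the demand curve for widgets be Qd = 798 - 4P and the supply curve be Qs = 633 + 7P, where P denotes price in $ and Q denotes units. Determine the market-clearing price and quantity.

P* = 15, Q* = 738

Set Qd = Qs: 798 - 4P = 633 + 7P, so 165 = 11P and P* = 15.
Then Q* = 798 - 4(15) = 738.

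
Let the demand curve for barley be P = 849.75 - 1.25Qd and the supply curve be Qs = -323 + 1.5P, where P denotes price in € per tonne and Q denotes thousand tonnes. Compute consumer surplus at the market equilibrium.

Consumer surplus = 68475.625

Solving each curve for Q: Qd = 679.8 - 0.8P.
Set Qd = Qs: 679.8 - 0.8P = -323 + 1.5P, so 1002.8 = 2.3P and P* = 436.
Plugging P* into demand: Q* = 679.8 - 0.8(436) = 331.
Demand choke price (Qd = 0): P = 679.8/0.8 = 849.75. Consumer surplus = ½ × (849.75 - 436) × 331 = 68475.625.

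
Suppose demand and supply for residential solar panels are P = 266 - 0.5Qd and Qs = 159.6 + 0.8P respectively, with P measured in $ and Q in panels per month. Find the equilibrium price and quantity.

P* = 133, Q* = 266

Solving each curve for Q: Qd = 532 - 2P.
Set Qd = Qs: 532 - 2P = 159.6 + 0.8P, so 372.4 = 2.8P and P* = 133.
Then Q* = 532 - 2(133) = 266.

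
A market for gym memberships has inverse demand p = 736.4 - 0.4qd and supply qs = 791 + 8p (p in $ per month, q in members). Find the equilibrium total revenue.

Solving each curve for q: qd = 1841 - 2.5p.
The market clears where 1841 - 2.5p = 791 + 8p. Rearranging, 10.5p = 1050, hence p* = 100.
From the demand curve, q* = 1841 - 2.5(100) = 1591.
Total revenue = p* × q* = 100 × 1591 = 159100.

Total revenue = 159100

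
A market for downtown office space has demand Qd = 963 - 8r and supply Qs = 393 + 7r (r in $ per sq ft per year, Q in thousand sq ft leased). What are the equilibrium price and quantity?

Set Qd = Qs: 963 - 8r = 393 + 7r, so 570 = 15r and r* = 38.
From the demand curve, Q* = 963 - 8(38) = 659.

r* = 38, Q* = 659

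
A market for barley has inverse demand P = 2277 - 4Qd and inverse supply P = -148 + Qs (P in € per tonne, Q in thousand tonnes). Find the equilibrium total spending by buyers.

Inverting to quantity form: Qd = 569.25 - 0.25P and Qs = 148 + P.
Equating demand and supply, 569.25 - 0.25P = 148 + P gives 1.25P = 421.25, so P* = 337.
From the demand curve, Q* = 569.25 - 0.25(337) = 485.
Total spending by buyers = P* × Q* = 337 × 485 = 163445.

Total spending by buyers = 163445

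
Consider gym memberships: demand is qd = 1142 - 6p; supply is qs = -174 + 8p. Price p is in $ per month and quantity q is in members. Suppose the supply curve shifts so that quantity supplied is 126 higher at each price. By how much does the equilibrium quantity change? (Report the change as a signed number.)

Δq = 54

The market clears where 1142 - 6p = -174 + 8p. Rearranging, 14p = 1316, hence p* = 94.
Plugging p* into demand: q* = 1142 - 6(94) = 578.
After the shift, supply is qs = -48 + 8p.
New equilibrium: 1190 = 14p, so p = 85 and q = 632.
Δq = 632 - 578 = 54.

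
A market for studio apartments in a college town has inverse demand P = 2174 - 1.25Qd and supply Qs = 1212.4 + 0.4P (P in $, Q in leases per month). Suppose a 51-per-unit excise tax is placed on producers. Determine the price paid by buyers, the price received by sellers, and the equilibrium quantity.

P_b = 456, P_s = 405, Q = 1374.4

Rewriting in direct form: Qd = 1739.2 - 0.8P.
The tax drives a wedge P_b - P_s = 51. Substituting P_s = P_b - 51 into supply: Qs = 1192 + 0.4P_b.
Market clearing requires 1739.2 - 0.8P_b = 1192 + 0.4P_b; hence 547.2 = 1.2P_b and P_b = 456.
Then P_s = 456 - 51 = 405 and Q = 1739.2 - 0.8(456) = 1374.4.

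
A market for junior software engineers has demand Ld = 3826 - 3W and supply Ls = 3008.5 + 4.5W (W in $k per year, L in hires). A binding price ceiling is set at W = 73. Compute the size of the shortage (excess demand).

Shortage = 270

Evaluating both curves at the ceiling price 73 gives Ld = 3607, Ls = 3337.
Shortage = Ld - Ls = 3607 - 3337 = 270.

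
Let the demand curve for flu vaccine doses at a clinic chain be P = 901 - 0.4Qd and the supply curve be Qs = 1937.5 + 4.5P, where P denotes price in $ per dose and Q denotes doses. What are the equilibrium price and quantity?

Rewriting in direct form: Qd = 2252.5 - 2.5P.
The market clears where 2252.5 - 2.5P = 1937.5 + 4.5P. Rearranging, 7P = 315, hence P* = 45.
Substitute back: Q* = 2252.5 - 2.5(45) = 2140.

P* = 45, Q* = 2140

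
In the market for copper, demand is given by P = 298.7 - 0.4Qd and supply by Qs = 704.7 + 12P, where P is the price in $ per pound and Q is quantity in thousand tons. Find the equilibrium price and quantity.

Rewriting in direct form: Qd = 746.75 - 2.5P.
The market clears where 746.75 - 2.5P = 704.7 + 12P. Rearranging, 14.5P = 42.05, hence P* = 2.9.
From the demand curve, Q* = 746.75 - 2.5(2.9) = 739.5.

P* = 2.9, Q* = 739.5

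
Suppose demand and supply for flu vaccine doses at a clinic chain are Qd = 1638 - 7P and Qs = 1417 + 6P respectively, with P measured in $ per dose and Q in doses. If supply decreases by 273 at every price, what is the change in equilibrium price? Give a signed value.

The market clears where 1638 - 7P = 1417 + 6P. Rearranging, 13P = 221, hence P* = 17.
Plugging P* into demand: Q* = 1638 - 7(17) = 1519.
After the shift, supply is Qs = 1144 + 6P.
The new intersection has 494 = 13P, i.e. P = 38, Q = 1372.
ΔP = 38 - 17 = 21.

ΔP = 21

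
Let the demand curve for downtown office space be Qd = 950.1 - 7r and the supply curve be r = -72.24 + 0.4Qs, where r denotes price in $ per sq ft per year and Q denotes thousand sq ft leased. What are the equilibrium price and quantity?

Solving each curve for Q: Qs = 180.6 + 2.5r.
At equilibrium Qd = Qs, so 950.1 - 7r = 180.6 + 2.5r; collecting terms, 769.5 = 9.5r and r* = 81.
From the demand curve, Q* = 950.1 - 7(81) = 383.1.

r* = 81, Q* = 383.1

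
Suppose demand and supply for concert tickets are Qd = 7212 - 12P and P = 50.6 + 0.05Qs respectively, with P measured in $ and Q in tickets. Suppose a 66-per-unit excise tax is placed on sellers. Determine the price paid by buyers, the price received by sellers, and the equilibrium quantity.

P_b = 298.25, P_s = 232.25, Q = 3633

Solving each curve for Q: Qs = -1012 + 20P.
Sellers keep P_s = P_b - 66 per unit, so supply in terms of the buyer price is Qs = -2332 + 20P_b.
Market clearing requires 7212 - 12P_b = -2332 + 20P_b; hence 9544 = 32P_b and P_b = 298.25.
So P_s = 232.25 and the quantity traded is Q = 7212 - 12(298.25) = 3633.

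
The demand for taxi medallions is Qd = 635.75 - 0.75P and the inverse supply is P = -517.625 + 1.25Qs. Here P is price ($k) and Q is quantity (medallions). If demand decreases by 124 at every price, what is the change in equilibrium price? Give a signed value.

Rewriting in direct form: Qs = 414.1 + 0.8P.
Equating demand and supply, 635.75 - 0.75P = 414.1 + 0.8P gives 1.55P = 221.65, so P* = 143.
Plugging P* into demand: Q* = 635.75 - 0.75(143) = 528.5.
After the shift, demand is Qd = 511.75 - 0.75P.
The new intersection has 97.65 = 1.55P, i.e. P = 63, Q = 464.5.
ΔP = 63 - 143 = -80.

ΔP = -80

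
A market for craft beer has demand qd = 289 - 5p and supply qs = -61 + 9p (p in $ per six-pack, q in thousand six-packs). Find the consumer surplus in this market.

The market clears where 289 - 5p = -61 + 9p. Rearranging, 14p = 350, hence p* = 25.
Substitute back: q* = 289 - 5(25) = 164.
Demand choke price (qd = 0): p = 289/5 = 57.8. Consumer surplus = ½ × (57.8 - 25) × 164 = 2689.6.

Consumer surplus = 2689.6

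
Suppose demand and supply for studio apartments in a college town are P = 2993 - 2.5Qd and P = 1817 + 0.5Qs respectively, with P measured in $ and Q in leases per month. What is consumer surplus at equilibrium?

Consumer surplus = 192080

In direct form, Qd = 1197.2 - 0.4P and Qs = -3634 + 2P.
The market clears where 1197.2 - 0.4P = -3634 + 2P. Rearranging, 2.4P = 4831.2, hence P* = 2013.
Substitute back: Q* = 1197.2 - 0.4(2013) = 392.
Demand choke price (Qd = 0): P = 1197.2/0.4 = 2993. Consumer surplus = ½ × (2993 - 2013) × 392 = 192080.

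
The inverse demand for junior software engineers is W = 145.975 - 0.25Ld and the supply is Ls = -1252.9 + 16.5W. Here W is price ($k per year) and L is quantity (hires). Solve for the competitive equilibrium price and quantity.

W* = 89.6, L* = 225.5

Rewriting in direct form: Ld = 583.9 - 4W.
At equilibrium Ld = Ls, so 583.9 - 4W = -1252.9 + 16.5W; collecting terms, 1836.8 = 20.5W and W* = 89.6.
Then L* = 583.9 - 4(89.6) = 225.5.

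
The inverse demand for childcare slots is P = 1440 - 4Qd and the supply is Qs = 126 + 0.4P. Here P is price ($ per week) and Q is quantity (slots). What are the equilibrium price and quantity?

In direct form, Qd = 360 - 0.25P.
The market clears where 360 - 0.25P = 126 + 0.4P. Rearranging, 0.65P = 234, hence P* = 360.
From the demand curve, Q* = 360 - 0.25(360) = 270.

P* = 360, Q* = 270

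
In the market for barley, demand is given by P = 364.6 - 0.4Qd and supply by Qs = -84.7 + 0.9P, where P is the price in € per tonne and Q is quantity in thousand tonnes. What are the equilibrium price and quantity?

P* = 293, Q* = 179

In direct form, Qd = 911.5 - 2.5P.
Set Qd = Qs: 911.5 - 2.5P = -84.7 + 0.9P, so 996.2 = 3.4P and P* = 293.
Then Q* = 911.5 - 2.5(293) = 179.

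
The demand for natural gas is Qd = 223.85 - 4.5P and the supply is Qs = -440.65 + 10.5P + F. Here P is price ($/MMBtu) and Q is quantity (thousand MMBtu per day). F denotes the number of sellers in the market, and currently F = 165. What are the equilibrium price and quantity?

P* = 33.3, Q* = 74

With F = 165, supply is Qs = -275.65 + 10.5P.
Set Qd = Qs: 223.85 - 4.5P = -275.65 + 10.5P, so 499.5 = 15P and P* = 33.3.
Substitute back: Q* = 223.85 - 4.5(33.3) = 74.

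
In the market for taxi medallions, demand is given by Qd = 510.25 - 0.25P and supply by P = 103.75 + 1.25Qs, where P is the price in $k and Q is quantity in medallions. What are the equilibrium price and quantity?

In direct form, Qs = -83 + 0.8P.
At equilibrium Qd = Qs, so 510.25 - 0.25P = -83 + 0.8P; collecting terms, 593.25 = 1.05P and P* = 565.
Plugging P* into demand: Q* = 510.25 - 0.25(565) = 369.

P* = 565, Q* = 369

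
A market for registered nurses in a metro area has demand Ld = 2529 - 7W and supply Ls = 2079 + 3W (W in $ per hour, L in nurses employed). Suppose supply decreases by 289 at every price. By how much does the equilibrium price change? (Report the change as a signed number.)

Set Ld = Ls: 2529 - 7W = 2079 + 3W, so 450 = 10W and W* = 45.
Plugging W* into demand: L* = 2529 - 7(45) = 2214.
After the shift, supply is Ls = 1790 + 3W.
New equilibrium: 739 = 10W, so W = 73.9 and L = 2011.7.
ΔW = 73.9 - 45 = 28.9.

ΔW = 28.9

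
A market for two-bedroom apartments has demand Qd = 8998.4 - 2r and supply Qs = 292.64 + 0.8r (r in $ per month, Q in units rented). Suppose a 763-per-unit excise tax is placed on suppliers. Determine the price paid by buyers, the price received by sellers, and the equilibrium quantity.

r_b = 3327.2, r_s = 2564.2, Q = 2344

Suppliers keep r_s = r_b - 763 per unit, so supply in terms of the buyer price is Qs = -317.76 + 0.8r_b.
Equate demand and the shifted supply: 8998.4 - 2r_b = -317.76 + 0.8r_b, giving 2.8r_b = 9316.16, so r_b = 3327.2.
So r_s = 2564.2 and the quantity traded is Q = 8998.4 - 2(3327.2) = 2344.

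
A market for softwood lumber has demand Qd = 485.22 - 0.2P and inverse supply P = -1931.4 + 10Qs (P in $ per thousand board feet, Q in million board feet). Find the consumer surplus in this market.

Solving each curve for Q: Qs = 193.14 + 0.1P.
The market clears where 485.22 - 0.2P = 193.14 + 0.1P. Rearranging, 0.3P = 292.08, hence P* = 973.6.
From the demand curve, Q* = 485.22 - 0.2(973.6) = 290.5.
Demand choke price (Qd = 0): P = 485.22/0.2 = 2426.1. Consumer surplus = ½ × (2426.1 - 973.6) × 290.5 = 210975.625.

Consumer surplus = 210975.625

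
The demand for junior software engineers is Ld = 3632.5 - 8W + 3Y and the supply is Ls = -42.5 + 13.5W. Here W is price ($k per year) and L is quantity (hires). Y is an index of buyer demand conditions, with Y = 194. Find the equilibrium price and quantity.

With Y = 194, demand is Ld = 4214.5 - 8W.
The market clears where 4214.5 - 8W = -42.5 + 13.5W. Rearranging, 21.5W = 4257, hence W* = 198.
Then L* = 4214.5 - 8(198) = 2630.5.

W* = 198, L* = 2630.5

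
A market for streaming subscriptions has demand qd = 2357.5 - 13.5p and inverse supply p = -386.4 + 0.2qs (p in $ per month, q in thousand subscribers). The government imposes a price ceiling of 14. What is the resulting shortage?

Rewriting in direct form: qs = 1932 + 5p.
At p = 14: qd = 2168.5 and qs = 2002.
Shortage = qd - qs = 2168.5 - 2002 = 166.5.

Shortage = 166.5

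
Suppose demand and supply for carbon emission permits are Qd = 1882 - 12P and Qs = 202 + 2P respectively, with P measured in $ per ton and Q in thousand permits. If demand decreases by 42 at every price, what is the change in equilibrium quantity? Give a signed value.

ΔQ = -6

Equating demand and supply, 1882 - 12P = 202 + 2P gives 14P = 1680, so P* = 120.
Plugging P* into demand: Q* = 1882 - 12(120) = 442.
After the shift, demand is Qd = 1840 - 12P.
New equilibrium: 1638 = 14P, so P = 117 and Q = 436.
ΔQ = 436 - 442 = -6.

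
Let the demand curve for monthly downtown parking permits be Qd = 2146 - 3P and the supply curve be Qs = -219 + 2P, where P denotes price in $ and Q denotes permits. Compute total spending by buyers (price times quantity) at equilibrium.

The market clears where 2146 - 3P = -219 + 2P. Rearranging, 5P = 2365, hence P* = 473.
Plugging P* into demand: Q* = 2146 - 3(473) = 727.
Total spending by buyers = P* × Q* = 473 × 727 = 343871.

Total spending by buyers = 343871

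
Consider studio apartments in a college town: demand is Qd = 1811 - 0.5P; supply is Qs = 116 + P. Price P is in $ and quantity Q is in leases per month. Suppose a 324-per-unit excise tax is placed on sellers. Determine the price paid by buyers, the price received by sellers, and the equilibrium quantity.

The tax drives a wedge P_b - P_s = 324. Substituting P_s = P_b - 324 into supply: Qs = -208 + P_b.
Equate demand and the shifted supply: 1811 - 0.5P_b = -208 + P_b, giving 1.5P_b = 2019, so P_b = 1346.
Then P_s = 1346 - 324 = 1022 and Q = 1811 - 0.5(1346) = 1138.

P_b = 1346, P_s = 1022, Q = 1138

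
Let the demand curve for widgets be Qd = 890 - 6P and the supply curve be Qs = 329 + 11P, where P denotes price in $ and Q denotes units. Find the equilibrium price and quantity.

P* = 33, Q* = 692

At equilibrium Qd = Qs, so 890 - 6P = 329 + 11P; collecting terms, 561 = 17P and P* = 33.
From the demand curve, Q* = 890 - 6(33) = 692.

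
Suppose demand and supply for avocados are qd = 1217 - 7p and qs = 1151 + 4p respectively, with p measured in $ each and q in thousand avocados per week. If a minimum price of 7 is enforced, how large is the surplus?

Surplus = 11

Evaluating both curves at the floor price 7 gives qd = 1168, qs = 1179.
Surplus = qs - qd = 1179 - 1168 = 11.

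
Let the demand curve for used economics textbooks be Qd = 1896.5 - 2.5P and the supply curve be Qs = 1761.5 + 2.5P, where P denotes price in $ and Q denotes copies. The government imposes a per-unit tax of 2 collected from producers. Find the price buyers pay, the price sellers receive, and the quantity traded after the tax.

P_b = 28, P_s = 26, Q = 1826.5

The tax drives a wedge P_b - P_s = 2. Substituting P_s = P_b - 2 into supply: Qs = 1756.5 + 2.5P_b.
Set Qd = Qs: 1896.5 - 2.5P_b = 1756.5 + 2.5P_b, so 140 = 5P_b and P_b = 28.
Then P_s = 28 - 2 = 26 and Q = 1896.5 - 2.5(28) = 1826.5.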